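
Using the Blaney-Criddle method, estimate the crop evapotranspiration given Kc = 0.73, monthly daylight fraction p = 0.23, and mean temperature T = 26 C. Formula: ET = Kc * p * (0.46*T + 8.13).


ET = Kc * p * (0.46*T + 8.13)
ET = 0.73 * 0.23 * (0.46*26 + 8.13)
ET = 0.73 * 0.23 * 20.0900

3.3731 mm/day


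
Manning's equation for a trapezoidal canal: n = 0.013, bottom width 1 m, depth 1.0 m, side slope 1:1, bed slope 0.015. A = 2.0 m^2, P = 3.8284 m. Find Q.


R = A/P = 2.0/3.8284 = 0.522411
Q = (1/0.013) * 2.0 * 0.522411^(2/3) * 0.015^0.5

12.2219 m^3/s


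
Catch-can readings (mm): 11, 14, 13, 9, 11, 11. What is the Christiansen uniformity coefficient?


mean = 11.500000 mm
MAD = 1.333333 mm
CU = (1 - 1.333333/11.500000)*100

88.4058 %


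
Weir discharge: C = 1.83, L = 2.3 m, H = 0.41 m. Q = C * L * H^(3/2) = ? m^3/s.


Q = C * L * H^(3/2) = 1.83 * 2.3 * 0.41^1.5 = 1.83 * 2.3 * 0.262528

1.1050 m^3/s


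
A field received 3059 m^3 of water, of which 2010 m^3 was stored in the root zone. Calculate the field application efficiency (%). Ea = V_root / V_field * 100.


Ea = V_root / V_field * 100 = 2010 / 3059 * 100 = 65.7077%

65.7077 %


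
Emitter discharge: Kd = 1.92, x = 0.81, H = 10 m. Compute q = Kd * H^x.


q = Kd * H^x = 1.92 * 10^0.81 = 1.92 * 6.456542

12.3966 L/h


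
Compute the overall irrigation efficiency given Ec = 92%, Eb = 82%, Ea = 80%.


Ec = 0.92, Eb = 0.82, Ea = 0.8
E = 0.92 * 0.82 * 0.8 * 100 = 60.3520%

60.3520 %


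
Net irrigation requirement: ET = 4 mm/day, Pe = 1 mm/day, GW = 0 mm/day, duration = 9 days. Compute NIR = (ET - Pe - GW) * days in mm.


Daily deficit = ET - Pe - GW = 4 - 1 - 0 = 3 mm/day
NIR = 3 * 9 = 27 mm

27.0000 mm


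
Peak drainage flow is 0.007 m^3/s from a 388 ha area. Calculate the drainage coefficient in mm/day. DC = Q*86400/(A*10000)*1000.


DC = Q * 86400 / (A * 10000) * 1000
DC = 0.007 * 86400 / (388 * 10000) * 1000
DC = 604800.0000 / 3880000

0.1559 mm/day


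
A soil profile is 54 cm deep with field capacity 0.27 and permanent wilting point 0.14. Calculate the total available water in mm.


AWC = (FC - PWP) * d * 10
AWC = (0.27 - 0.14) * 54 * 10
AWC = 0.1300 * 54 * 10

70.2000 mm


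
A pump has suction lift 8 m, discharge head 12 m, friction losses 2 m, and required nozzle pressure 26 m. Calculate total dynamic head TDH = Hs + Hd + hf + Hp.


TDH = Hs + Hd + hf + Hp = 8 + 12 + 2 + 26 = 48

48 m


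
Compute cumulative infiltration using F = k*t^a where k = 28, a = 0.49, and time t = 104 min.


F = k * t^a = 28 * 104^0.49
F = 28 * 9.735233

272.5865 mm


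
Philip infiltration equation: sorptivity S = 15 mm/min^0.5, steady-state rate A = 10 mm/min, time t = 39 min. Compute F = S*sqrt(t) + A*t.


F = S*sqrt(t) + A*t
F = 15*sqrt(39) + 10*39
F = 15*6.244998 + 390

483.6750 mm


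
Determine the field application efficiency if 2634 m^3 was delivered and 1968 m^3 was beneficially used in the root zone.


Ea = V_root / V_field * 100 = 1968 / 2634 * 100 = 74.7153%

74.7153 %


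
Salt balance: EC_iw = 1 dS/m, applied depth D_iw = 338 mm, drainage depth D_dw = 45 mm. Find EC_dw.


EC_dw = EC_iw * D_iw / D_dw
EC_dw = 1 * 338 / 45
EC_dw = 338 / 45

7.5111 dS/m


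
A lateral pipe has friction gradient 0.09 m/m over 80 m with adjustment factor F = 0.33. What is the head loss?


hf = J * L * F = 0.09 * 80 * 0.33 = 2.3760 m

2.3760 m


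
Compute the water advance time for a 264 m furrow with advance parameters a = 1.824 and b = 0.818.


t = (L/a)^(1/b)
t = (264/1.824)^(1/0.818)
t = 144.736842^(1/0.818)

437.8191 min


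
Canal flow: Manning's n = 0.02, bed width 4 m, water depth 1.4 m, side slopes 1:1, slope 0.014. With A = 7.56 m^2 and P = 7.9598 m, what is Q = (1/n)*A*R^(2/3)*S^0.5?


R = A/P = 7.56/7.9598 = 0.949773
Q = (1/0.02) * 7.56 * 0.949773^(2/3) * 0.014^0.5

43.2151 m^3/s


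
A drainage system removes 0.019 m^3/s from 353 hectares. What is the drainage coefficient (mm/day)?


DC = Q * 86400 / (A * 10000) * 1000
DC = 0.019 * 86400 / (353 * 10000) * 1000
DC = 1641600.0000 / 3530000

0.4650 mm/day


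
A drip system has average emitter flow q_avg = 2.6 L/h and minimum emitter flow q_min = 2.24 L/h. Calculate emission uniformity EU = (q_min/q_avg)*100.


EU = (q_min/q_avg)*100 = (2.24/2.6)*100 = 86.1538%

86.1538 %


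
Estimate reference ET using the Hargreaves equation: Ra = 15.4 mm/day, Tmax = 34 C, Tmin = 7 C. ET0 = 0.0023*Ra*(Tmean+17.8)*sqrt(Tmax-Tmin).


Tmean = (Tmax + Tmin)/2 = (34 + 7)/2 = 20.5
ET0 = 0.0023 * 15.4 * (20.5 + 17.8) * sqrt(34 - 7)
ET0 = 0.0023 * 15.4 * 38.3 * 5.196152

7.0490 mm/day


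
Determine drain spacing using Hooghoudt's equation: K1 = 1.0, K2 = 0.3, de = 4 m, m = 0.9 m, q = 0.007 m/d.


S^2 = 8*K2*de*m/q + 4*K1*m^2/q
S^2 = 8*0.3*4*0.9/0.007 + 4*1.0*0.9^2/0.007
S = sqrt(1697.1429)

41.1964 m


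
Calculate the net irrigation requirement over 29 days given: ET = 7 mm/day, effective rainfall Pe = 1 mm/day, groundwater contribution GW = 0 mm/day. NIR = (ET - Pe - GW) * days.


Daily deficit = ET - Pe - GW = 7 - 1 - 0 = 6 mm/day
NIR = 6 * 29 = 174 mm

174.0000 mm


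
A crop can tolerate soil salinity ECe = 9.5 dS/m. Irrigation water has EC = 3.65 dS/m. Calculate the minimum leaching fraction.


LR = ECiw / (5*ECe - ECiw)
LR = 3.65 / (5*9.5 - 3.65)
LR = 3.65 / 43.8500

0.0832


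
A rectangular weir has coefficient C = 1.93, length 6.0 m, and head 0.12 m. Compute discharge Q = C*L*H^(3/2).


Q = C * L * H^(3/2) = 1.93 * 6.0 * 0.12^1.5 = 1.93 * 6.0 * 0.041569

0.4814 m^3/s


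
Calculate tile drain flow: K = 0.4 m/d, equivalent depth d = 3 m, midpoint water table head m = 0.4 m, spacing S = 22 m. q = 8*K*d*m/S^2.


q = 8*K*d*m/S^2
q = 8*0.4*3*0.4/22^2
q = 3.8400 / 484

0.0079 m/d


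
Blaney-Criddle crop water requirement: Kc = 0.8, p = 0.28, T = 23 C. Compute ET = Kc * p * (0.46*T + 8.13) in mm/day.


ET = Kc * p * (0.46*T + 8.13)
ET = 0.8 * 0.28 * (0.46*23 + 8.13)
ET = 0.8 * 0.28 * 18.7100

4.1910 mm/day


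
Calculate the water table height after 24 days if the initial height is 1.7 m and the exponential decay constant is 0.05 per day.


m = m0 * exp(-k*t)
m = 1.7 * exp(-0.05 * 24)
m = 1.7 * exp(-1.2000)

0.5120 m


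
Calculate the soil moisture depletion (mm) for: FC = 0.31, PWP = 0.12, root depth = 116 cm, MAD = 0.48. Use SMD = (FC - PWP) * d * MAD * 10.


SMD = (FC - PWP) * d * MAD * 10
SMD = (0.31 - 0.12) * 116 * 0.48 * 10
SMD = 0.1900 * 116 * 0.48 * 10

105.7920 mm


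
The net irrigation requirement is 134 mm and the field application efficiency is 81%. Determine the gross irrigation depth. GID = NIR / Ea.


Ea = 81% = 0.81
GID = NIR / Ea = 134 / 0.81 = 165.4321 mm

165.4321 mm


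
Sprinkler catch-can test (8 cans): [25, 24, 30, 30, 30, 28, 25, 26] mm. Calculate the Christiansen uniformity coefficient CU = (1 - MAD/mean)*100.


mean = 27.250000 mm
MAD = 2.250000 mm
CU = (1 - 2.250000/27.250000)*100

91.7431 %


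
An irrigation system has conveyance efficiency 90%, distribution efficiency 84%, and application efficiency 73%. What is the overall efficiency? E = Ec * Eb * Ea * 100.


Ec = 0.9, Eb = 0.84, Ea = 0.73
E = 0.9 * 0.84 * 0.73 * 100 = 55.1880%

55.1880 %


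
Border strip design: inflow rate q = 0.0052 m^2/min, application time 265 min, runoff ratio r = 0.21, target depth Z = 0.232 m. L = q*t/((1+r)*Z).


L = q*t/((1+r)*Z)
L = 0.0052*265/((1+0.21)*0.232)
L = 1.378/0.28072

4.9088 m


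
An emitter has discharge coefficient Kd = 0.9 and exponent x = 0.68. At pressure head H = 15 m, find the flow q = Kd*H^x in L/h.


q = Kd * H^x = 0.9 * 15^0.68 = 0.9 * 6.305827

5.6752 L/h


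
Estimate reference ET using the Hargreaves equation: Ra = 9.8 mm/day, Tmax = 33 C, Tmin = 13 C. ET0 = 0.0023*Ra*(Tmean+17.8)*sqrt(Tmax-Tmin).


Tmean = (Tmax + Tmin)/2 = (33 + 13)/2 = 23.0
ET0 = 0.0023 * 9.8 * (23.0 + 17.8) * sqrt(33 - 13)
ET0 = 0.0023 * 9.8 * 40.8 * 4.472136

4.1127 mm/day


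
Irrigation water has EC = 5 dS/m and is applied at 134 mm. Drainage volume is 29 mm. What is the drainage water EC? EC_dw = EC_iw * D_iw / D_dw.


EC_dw = EC_iw * D_iw / D_dw
EC_dw = 5 * 134 / 29
EC_dw = 670 / 29

23.1034 dS/m


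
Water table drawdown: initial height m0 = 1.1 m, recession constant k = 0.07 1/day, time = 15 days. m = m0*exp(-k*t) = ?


m = m0 * exp(-k*t)
m = 1.1 * exp(-0.07 * 15)
m = 1.1 * exp(-1.0500)

0.3849 m


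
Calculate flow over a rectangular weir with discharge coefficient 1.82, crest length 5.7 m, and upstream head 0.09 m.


Q = C * L * H^(3/2) = 1.82 * 5.7 * 0.09^1.5 = 1.82 * 5.7 * 0.027000

0.2801 m^3/s


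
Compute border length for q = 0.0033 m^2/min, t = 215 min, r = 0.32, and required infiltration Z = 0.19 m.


L = q*t/((1+r)*Z)
L = 0.0033*215/((1+0.32)*0.19)
L = 0.7095/0.2508

2.8289 m


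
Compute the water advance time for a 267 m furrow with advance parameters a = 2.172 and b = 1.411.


t = (L/a)^(1/b)
t = (267/2.172)^(1/1.411)
t = 122.928177^(1/1.411)

30.2672 min


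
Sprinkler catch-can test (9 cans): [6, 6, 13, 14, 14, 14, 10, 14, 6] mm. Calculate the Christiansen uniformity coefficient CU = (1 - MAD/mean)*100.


mean = 10.777778 mm
MAD = 3.358025 mm
CU = (1 - 3.358025/10.777778)*100

68.8431 %


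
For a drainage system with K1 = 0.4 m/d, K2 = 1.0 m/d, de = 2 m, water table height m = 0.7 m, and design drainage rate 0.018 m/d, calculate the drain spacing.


S^2 = 8*K2*de*m/q + 4*K1*m^2/q
S^2 = 8*1.0*2*0.7/0.018 + 4*0.4*0.7^2/0.018
S = sqrt(665.7778)

25.8027 m


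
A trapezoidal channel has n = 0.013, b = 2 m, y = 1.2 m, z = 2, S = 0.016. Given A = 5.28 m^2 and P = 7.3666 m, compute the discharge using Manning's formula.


R = A/P = 5.28/7.3666 = 0.716749
Q = (1/0.013) * 5.28 * 0.716749^(2/3) * 0.016^0.5

41.1461 m^3/s


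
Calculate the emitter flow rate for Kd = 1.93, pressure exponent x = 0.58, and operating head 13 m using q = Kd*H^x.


q = Kd * H^x = 1.93 * 13^0.58 = 1.93 * 4.426772

8.5437 L/h


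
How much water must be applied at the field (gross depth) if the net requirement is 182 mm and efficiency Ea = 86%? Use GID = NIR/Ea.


Ea = 86% = 0.86
GID = NIR / Ea = 182 / 0.86 = 211.6279 mm

211.6279 mm


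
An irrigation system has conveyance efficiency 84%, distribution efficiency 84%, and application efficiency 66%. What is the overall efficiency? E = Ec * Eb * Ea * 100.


Ec = 0.84, Eb = 0.84, Ea = 0.66
E = 0.84 * 0.84 * 0.66 * 100 = 46.5696%

46.5696 %


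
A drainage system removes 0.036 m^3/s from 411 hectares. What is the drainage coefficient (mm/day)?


DC = Q * 86400 / (A * 10000) * 1000
DC = 0.036 * 86400 / (411 * 10000) * 1000
DC = 3110400.0000 / 4110000

0.7568 mm/day


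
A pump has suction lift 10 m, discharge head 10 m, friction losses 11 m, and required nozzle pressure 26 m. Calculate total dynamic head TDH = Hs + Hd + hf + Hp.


TDH = Hs + Hd + hf + Hp = 10 + 10 + 11 + 26 = 57

57 m


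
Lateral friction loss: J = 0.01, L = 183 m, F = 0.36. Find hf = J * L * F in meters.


hf = J * L * F = 0.01 * 183 * 0.36 = 0.6588 m

0.6588 m


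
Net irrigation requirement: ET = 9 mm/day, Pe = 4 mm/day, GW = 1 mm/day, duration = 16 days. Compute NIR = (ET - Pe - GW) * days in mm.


Daily deficit = ET - Pe - GW = 9 - 4 - 1 = 4 mm/day
NIR = 4 * 16 = 64 mm

64.0000 mm


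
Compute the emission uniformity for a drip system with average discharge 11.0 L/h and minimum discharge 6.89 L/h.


EU = (q_min/q_avg)*100 = (6.89/11.0)*100 = 62.6364%

62.6364 %


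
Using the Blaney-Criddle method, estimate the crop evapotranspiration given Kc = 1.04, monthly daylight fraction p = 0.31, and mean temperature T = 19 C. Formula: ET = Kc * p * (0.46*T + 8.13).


ET = Kc * p * (0.46*T + 8.13)
ET = 1.04 * 0.31 * (0.46*19 + 8.13)
ET = 1.04 * 0.31 * 16.8700

5.4389 mm/day


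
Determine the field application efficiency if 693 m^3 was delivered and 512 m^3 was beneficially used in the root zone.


Ea = V_root / V_field * 100 = 512 / 693 * 100 = 73.8817%

73.8817 %


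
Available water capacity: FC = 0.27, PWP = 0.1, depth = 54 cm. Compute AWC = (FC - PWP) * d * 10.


AWC = (FC - PWP) * d * 10
AWC = (0.27 - 0.1) * 54 * 10
AWC = 0.1700 * 54 * 10

91.8000 mm


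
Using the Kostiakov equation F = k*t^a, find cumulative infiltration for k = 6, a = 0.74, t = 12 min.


F = k * t^a = 6 * 12^0.74
F = 6 * 6.289181

37.7351 mm


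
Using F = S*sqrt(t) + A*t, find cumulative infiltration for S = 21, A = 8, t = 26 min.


F = S*sqrt(t) + A*t
F = 21*sqrt(26) + 8*26
F = 21*5.099020 + 208

315.0794 mm


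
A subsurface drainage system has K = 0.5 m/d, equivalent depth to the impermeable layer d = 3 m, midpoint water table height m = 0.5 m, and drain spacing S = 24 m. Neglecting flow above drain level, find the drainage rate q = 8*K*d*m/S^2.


q = 8*K*d*m/S^2
q = 8*0.5*3*0.5/24^2
q = 6.0000 / 576

0.0104 m/d


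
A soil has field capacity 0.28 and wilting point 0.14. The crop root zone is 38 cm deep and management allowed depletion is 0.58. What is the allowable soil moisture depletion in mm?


SMD = (FC - PWP) * d * MAD * 10
SMD = (0.28 - 0.14) * 38 * 0.58 * 10
SMD = 0.1400 * 38 * 0.58 * 10

30.8560 mm


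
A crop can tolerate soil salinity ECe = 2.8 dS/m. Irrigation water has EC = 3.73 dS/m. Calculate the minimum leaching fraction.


LR = ECiw / (5*ECe - ECiw)
LR = 3.73 / (5*2.8 - 3.73)
LR = 3.73 / 10.2700

0.3632


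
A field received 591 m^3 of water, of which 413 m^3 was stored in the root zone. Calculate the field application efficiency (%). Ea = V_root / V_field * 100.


Ea = V_root / V_field * 100 = 413 / 591 * 100 = 69.8816%

69.8816 %


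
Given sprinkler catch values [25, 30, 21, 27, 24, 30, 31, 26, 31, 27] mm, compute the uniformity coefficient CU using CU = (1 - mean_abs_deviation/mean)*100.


mean = 27.200000 mm
MAD = 2.640000 mm
CU = (1 - 2.640000/27.200000)*100

90.2941 %


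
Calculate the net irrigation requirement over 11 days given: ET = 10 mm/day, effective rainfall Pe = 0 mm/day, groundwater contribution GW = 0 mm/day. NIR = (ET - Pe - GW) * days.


Daily deficit = ET - Pe - GW = 10 - 0 - 0 = 10 mm/day
NIR = 10 * 11 = 110 mm

110.0000 mm


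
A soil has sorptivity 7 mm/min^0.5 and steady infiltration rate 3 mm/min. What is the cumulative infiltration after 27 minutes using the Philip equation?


F = S*sqrt(t) + A*t
F = 7*sqrt(27) + 3*27
F = 7*5.196152 + 81

117.3731 mm


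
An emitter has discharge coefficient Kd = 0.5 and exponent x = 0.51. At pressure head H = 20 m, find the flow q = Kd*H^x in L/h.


q = Kd * H^x = 0.5 * 20^0.51 = 0.5 * 4.608136

2.3041 L/h


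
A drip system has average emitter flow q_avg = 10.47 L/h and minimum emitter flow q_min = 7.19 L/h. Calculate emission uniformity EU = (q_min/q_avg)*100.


EU = (q_min/q_avg)*100 = (7.19/10.47)*100 = 68.6724%

68.6724 %


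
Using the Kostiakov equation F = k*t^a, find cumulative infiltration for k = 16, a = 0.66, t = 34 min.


F = k * t^a = 16 * 34^0.66
F = 16 * 10.251233

164.0197 mm


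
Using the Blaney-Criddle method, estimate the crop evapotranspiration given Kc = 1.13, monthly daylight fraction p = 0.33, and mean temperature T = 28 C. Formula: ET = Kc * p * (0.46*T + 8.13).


ET = Kc * p * (0.46*T + 8.13)
ET = 1.13 * 0.33 * (0.46*28 + 8.13)
ET = 1.13 * 0.33 * 21.0100

7.8346 mm/day


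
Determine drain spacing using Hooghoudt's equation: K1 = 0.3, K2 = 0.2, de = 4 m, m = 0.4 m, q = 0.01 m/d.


S^2 = 8*K2*de*m/q + 4*K1*m^2/q
S^2 = 8*0.2*4*0.4/0.01 + 4*0.3*0.4^2/0.01
S = sqrt(275.2000)

16.5892 m


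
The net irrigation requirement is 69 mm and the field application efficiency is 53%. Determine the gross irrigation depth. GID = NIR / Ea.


Ea = 53% = 0.53
GID = NIR / Ea = 69 / 0.53 = 130.1887 mm

130.1887 mm


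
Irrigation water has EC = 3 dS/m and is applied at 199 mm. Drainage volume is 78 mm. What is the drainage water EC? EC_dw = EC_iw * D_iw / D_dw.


EC_dw = EC_iw * D_iw / D_dw
EC_dw = 3 * 199 / 78
EC_dw = 597 / 78

7.6538 dS/m


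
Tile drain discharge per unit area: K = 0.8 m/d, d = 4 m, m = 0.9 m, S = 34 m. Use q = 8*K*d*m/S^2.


q = 8*K*d*m/S^2
q = 8*0.8*4*0.9/34^2
q = 23.0400 / 1156

0.0199 m/d


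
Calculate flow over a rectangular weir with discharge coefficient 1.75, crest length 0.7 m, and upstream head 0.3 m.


Q = C * L * H^(3/2) = 1.75 * 0.7 * 0.3^1.5 = 1.75 * 0.7 * 0.164317

0.2013 m^3/s


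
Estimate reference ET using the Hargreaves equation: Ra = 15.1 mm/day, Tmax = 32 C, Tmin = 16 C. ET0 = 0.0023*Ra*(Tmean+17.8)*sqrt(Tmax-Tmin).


Tmean = (Tmax + Tmin)/2 = (32 + 16)/2 = 24.0
ET0 = 0.0023 * 15.1 * (24.0 + 17.8) * sqrt(32 - 16)
ET0 = 0.0023 * 15.1 * 41.8 * 4.000000

5.8069 mm/day


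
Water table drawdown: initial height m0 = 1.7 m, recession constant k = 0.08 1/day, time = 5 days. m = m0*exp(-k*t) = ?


m = m0 * exp(-k*t)
m = 1.7 * exp(-0.08 * 5)
m = 1.7 * exp(-0.4000)

1.1395 m


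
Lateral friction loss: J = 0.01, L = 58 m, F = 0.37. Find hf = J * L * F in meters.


hf = J * L * F = 0.01 * 58 * 0.37 = 0.2146 m

0.2146 m


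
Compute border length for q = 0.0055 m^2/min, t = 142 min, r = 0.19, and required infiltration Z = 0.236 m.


L = q*t/((1+r)*Z)
L = 0.0055*142/((1+0.19)*0.236)
L = 0.781/0.28084

2.7809 m


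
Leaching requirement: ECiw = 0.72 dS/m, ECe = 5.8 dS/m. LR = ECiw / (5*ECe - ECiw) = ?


LR = ECiw / (5*ECe - ECiw)
LR = 0.72 / (5*5.8 - 0.72)
LR = 0.72 / 28.2800

0.0255


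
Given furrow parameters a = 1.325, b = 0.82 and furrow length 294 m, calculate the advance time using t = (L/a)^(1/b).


t = (L/a)^(1/b)
t = (294/1.325)^(1/0.82)
t = 221.886792^(1/0.82)

726.3332 min


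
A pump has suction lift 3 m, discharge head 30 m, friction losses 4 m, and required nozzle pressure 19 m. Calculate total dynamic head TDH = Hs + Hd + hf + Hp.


TDH = Hs + Hd + hf + Hp = 3 + 30 + 4 + 19 = 56

56 m


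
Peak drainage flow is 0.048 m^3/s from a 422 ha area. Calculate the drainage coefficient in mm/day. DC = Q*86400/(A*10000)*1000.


DC = Q * 86400 / (A * 10000) * 1000
DC = 0.048 * 86400 / (422 * 10000) * 1000
DC = 4147200.0000 / 4220000

0.9827 mm/day


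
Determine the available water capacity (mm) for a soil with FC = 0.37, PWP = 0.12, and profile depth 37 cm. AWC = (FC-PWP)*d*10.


AWC = (FC - PWP) * d * 10
AWC = (0.37 - 0.12) * 37 * 10
AWC = 0.2500 * 37 * 10

92.5000 mm


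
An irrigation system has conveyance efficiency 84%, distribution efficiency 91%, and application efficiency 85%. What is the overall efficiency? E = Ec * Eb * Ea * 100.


Ec = 0.84, Eb = 0.91, Ea = 0.85
E = 0.84 * 0.91 * 0.85 * 100 = 64.9740%

64.9740 %


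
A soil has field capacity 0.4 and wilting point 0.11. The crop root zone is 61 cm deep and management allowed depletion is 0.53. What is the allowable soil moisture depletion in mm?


SMD = (FC - PWP) * d * MAD * 10
SMD = (0.4 - 0.11) * 61 * 0.53 * 10
SMD = 0.2900 * 61 * 0.53 * 10

93.7570 mm


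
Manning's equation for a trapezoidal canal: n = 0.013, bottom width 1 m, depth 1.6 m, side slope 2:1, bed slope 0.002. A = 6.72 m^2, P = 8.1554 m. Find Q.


R = A/P = 6.72/8.1554 = 0.823994
Q = (1/0.013) * 6.72 * 0.823994^(2/3) * 0.002^0.5

20.3184 m^3/s


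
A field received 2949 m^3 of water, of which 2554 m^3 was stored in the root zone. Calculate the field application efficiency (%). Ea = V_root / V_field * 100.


Ea = V_root / V_field * 100 = 2554 / 2949 * 100 = 86.6056%

86.6056 %


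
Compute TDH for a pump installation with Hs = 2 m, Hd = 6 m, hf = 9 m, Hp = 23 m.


TDH = Hs + Hd + hf + Hp = 2 + 6 + 9 + 23 = 40

40 m


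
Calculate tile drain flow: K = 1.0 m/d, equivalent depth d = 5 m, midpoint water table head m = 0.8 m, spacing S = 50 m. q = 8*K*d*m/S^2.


q = 8*K*d*m/S^2
q = 8*1.0*5*0.8/50^2
q = 32.0000 / 2500

0.0128 m/d


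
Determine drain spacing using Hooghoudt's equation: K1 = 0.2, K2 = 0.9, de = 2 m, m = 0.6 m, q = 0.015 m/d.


S^2 = 8*K2*de*m/q + 4*K1*m^2/q
S^2 = 8*0.9*2*0.6/0.015 + 4*0.2*0.6^2/0.015
S = sqrt(595.2000)

24.3967 m


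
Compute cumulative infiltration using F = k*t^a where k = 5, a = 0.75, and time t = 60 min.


F = k * t^a = 5 * 60^0.75
F = 5 * 21.558247

107.7912 mm


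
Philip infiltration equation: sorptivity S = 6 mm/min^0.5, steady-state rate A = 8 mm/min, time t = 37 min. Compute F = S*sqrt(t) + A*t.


F = S*sqrt(t) + A*t
F = 6*sqrt(37) + 8*37
F = 6*6.082763 + 296

332.4966 mm


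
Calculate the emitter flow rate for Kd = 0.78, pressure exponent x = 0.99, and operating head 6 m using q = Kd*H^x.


q = Kd * H^x = 0.78 * 6^0.99 = 0.78 * 5.893452

4.5969 L/h


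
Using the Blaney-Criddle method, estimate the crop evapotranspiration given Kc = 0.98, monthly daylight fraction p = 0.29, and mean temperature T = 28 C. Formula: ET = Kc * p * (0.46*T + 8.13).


ET = Kc * p * (0.46*T + 8.13)
ET = 0.98 * 0.29 * (0.46*28 + 8.13)
ET = 0.98 * 0.29 * 21.0100

5.9710 mm/day


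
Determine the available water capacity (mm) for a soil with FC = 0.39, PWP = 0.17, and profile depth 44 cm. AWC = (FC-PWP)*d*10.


AWC = (FC - PWP) * d * 10
AWC = (0.39 - 0.17) * 44 * 10
AWC = 0.2200 * 44 * 10

96.8000 mm


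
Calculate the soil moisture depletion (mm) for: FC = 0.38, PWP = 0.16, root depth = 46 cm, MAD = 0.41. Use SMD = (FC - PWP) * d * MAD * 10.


SMD = (FC - PWP) * d * MAD * 10
SMD = (0.38 - 0.16) * 46 * 0.41 * 10
SMD = 0.2200 * 46 * 0.41 * 10

41.4920 mm


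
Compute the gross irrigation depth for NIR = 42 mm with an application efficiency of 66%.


Ea = 66% = 0.66
GID = NIR / Ea = 42 / 0.66 = 63.6364 mm

63.6364 mm


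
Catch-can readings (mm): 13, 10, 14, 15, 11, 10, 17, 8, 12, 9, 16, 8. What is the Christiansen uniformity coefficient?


mean = 11.916667 mm
MAD = 2.583333 mm
CU = (1 - 2.583333/11.916667)*100

78.3217 %


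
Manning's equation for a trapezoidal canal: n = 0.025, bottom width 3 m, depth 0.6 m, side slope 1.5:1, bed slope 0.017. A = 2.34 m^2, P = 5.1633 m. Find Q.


R = A/P = 2.34/5.1633 = 0.453199
Q = (1/0.025) * 2.34 * 0.453199^(2/3) * 0.017^0.5

7.2004 m^3/s


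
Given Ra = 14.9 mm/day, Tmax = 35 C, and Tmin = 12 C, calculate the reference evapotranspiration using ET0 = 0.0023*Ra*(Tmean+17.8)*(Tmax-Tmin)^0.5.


Tmean = (Tmax + Tmin)/2 = (35 + 12)/2 = 23.5
ET0 = 0.0023 * 14.9 * (23.5 + 17.8) * sqrt(35 - 12)
ET0 = 0.0023 * 14.9 * 41.3 * 4.795832

6.7878 mm/day


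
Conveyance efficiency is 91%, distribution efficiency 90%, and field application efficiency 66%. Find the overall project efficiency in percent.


Ec = 0.91, Eb = 0.9, Ea = 0.66
E = 0.91 * 0.9 * 0.66 * 100 = 54.0540%

54.0540 %


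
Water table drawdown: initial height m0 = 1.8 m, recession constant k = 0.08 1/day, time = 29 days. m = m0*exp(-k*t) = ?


m = m0 * exp(-k*t)
m = 1.8 * exp(-0.08 * 29)
m = 1.8 * exp(-2.3200)

0.1769 m


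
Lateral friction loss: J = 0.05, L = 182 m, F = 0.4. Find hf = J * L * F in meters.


hf = J * L * F = 0.05 * 182 * 0.4 = 3.6400 m

3.6400 m


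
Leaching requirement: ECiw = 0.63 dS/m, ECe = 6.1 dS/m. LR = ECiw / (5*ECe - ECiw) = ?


LR = ECiw / (5*ECe - ECiw)
LR = 0.63 / (5*6.1 - 0.63)
LR = 0.63 / 29.8700

0.0211


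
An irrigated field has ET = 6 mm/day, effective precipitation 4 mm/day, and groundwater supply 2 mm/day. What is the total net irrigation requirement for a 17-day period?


Daily deficit = ET - Pe - GW = 6 - 4 - 2 = 0 mm/day
NIR = 0 * 17 = 0 mm

0 mm


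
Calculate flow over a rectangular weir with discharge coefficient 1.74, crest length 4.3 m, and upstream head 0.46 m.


Q = C * L * H^(3/2) = 1.74 * 4.3 * 0.46^1.5 = 1.74 * 4.3 * 0.311987

2.3343 m^3/s


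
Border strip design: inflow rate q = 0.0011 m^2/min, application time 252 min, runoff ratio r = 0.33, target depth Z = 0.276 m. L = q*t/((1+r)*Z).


L = q*t/((1+r)*Z)
L = 0.0011*252/((1+0.33)*0.276)
L = 0.2772/0.36708

0.7551 m


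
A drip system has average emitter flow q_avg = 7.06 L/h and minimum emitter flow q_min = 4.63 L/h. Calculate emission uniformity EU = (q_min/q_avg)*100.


EU = (q_min/q_avg)*100 = (4.63/7.06)*100 = 65.5807%

65.5807 %


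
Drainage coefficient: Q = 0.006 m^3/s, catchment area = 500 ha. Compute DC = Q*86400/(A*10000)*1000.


DC = Q * 86400 / (A * 10000) * 1000
DC = 0.006 * 86400 / (500 * 10000) * 1000
DC = 518400.0000 / 5000000

0.1037 mm/day


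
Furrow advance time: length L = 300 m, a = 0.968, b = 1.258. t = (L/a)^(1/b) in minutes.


t = (L/a)^(1/b)
t = (300/0.968)^(1/1.258)
t = 309.917355^(1/1.258)

95.5702 min


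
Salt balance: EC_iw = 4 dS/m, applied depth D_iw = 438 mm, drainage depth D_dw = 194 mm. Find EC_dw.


EC_dw = EC_iw * D_iw / D_dw
EC_dw = 4 * 438 / 194
EC_dw = 1752 / 194

9.0309 dS/m


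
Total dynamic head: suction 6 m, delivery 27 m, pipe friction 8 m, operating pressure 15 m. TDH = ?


TDH = Hs + Hd + hf + Hp = 6 + 27 + 8 + 15 = 56

56 m


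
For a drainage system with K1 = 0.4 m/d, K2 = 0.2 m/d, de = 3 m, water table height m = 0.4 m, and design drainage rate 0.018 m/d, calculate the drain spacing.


S^2 = 8*K2*de*m/q + 4*K1*m^2/q
S^2 = 8*0.2*3*0.4/0.018 + 4*0.4*0.4^2/0.018
S = sqrt(120.8889)

10.9949 m


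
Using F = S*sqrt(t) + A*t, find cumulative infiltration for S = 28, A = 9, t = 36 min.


F = S*sqrt(t) + A*t
F = 28*sqrt(36) + 9*36
F = 28*6.000000 + 324

492.0000 mm


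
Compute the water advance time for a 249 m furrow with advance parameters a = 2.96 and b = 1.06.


t = (L/a)^(1/b)
t = (249/2.96)^(1/1.06)
t = 84.121622^(1/1.06)

65.4562 min


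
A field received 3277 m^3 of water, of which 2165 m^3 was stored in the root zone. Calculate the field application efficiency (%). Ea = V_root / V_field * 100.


Ea = V_root / V_field * 100 = 2165 / 3277 * 100 = 66.0665%

66.0665 %


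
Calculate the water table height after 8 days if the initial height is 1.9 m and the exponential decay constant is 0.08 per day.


m = m0 * exp(-k*t)
m = 1.9 * exp(-0.08 * 8)
m = 1.9 * exp(-0.6400)

1.0019 m


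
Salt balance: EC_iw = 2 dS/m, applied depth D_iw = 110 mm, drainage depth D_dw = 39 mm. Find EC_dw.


EC_dw = EC_iw * D_iw / D_dw
EC_dw = 2 * 110 / 39
EC_dw = 220 / 39

5.6410 dS/m


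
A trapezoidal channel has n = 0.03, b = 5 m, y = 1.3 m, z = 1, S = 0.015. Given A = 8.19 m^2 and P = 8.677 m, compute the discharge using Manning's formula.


R = A/P = 8.19/8.677 = 0.943875
Q = (1/0.03) * 8.19 * 0.943875^(2/3) * 0.015^0.5

32.1725 m^3/s


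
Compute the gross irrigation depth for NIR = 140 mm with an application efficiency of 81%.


Ea = 81% = 0.81
GID = NIR / Ea = 140 / 0.81 = 172.8395 mm

172.8395 mm


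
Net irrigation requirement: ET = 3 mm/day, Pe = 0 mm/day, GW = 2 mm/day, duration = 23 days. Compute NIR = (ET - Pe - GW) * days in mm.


Daily deficit = ET - Pe - GW = 3 - 0 - 2 = 1 mm/day
NIR = 1 * 23 = 23 mm

23.0000 mm


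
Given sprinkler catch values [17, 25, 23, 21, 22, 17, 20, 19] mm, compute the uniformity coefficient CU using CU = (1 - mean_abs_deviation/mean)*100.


mean = 20.500000 mm
MAD = 2.250000 mm
CU = (1 - 2.250000/20.500000)*100

89.0244 %


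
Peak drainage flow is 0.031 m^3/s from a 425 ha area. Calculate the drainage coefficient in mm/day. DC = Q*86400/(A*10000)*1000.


DC = Q * 86400 / (A * 10000) * 1000
DC = 0.031 * 86400 / (425 * 10000) * 1000
DC = 2678400.0000 / 4250000

0.6302 mm/day


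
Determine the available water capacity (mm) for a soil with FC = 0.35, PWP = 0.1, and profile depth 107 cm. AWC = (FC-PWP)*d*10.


AWC = (FC - PWP) * d * 10
AWC = (0.35 - 0.1) * 107 * 10
AWC = 0.2500 * 107 * 10

267.5000 mm


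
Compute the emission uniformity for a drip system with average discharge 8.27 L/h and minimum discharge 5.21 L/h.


EU = (q_min/q_avg)*100 = (5.21/8.27)*100 = 62.9988%

62.9988 %


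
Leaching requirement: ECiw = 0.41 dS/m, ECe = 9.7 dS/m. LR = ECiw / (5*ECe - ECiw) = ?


LR = ECiw / (5*ECe - ECiw)
LR = 0.41 / (5*9.7 - 0.41)
LR = 0.41 / 48.0900

0.0085


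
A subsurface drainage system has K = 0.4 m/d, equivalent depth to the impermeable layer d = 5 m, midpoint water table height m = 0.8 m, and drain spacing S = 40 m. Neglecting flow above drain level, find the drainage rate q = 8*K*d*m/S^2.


q = 8*K*d*m/S^2
q = 8*0.4*5*0.8/40^2
q = 12.8000 / 1600

0.0080 m/d


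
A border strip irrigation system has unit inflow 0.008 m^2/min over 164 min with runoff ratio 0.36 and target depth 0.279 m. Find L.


L = q*t/((1+r)*Z)
L = 0.008*164/((1+0.36)*0.279)
L = 1.312/0.37944

3.4577 m


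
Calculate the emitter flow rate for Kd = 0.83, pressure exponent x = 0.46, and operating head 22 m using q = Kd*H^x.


q = Kd * H^x = 0.83 * 22^0.46 = 0.83 * 4.144904

3.4403 L/h


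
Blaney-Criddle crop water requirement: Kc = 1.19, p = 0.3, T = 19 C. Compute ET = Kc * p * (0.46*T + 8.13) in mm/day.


ET = Kc * p * (0.46*T + 8.13)
ET = 1.19 * 0.3 * (0.46*19 + 8.13)
ET = 1.19 * 0.3 * 16.8700

6.0226 mm/day


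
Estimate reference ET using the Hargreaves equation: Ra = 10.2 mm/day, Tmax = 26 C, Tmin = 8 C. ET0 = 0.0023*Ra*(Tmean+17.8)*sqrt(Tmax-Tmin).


Tmean = (Tmax + Tmin)/2 = (26 + 8)/2 = 17.0
ET0 = 0.0023 * 10.2 * (17.0 + 17.8) * sqrt(26 - 8)
ET0 = 0.0023 * 10.2 * 34.8 * 4.242641

3.4637 mm/day


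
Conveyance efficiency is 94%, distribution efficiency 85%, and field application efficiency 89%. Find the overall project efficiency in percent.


Ec = 0.94, Eb = 0.85, Ea = 0.89
E = 0.94 * 0.85 * 0.89 * 100 = 71.1110%

71.1110 %


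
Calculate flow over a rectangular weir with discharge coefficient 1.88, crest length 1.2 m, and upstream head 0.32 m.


Q = C * L * H^(3/2) = 1.88 * 1.2 * 0.32^1.5 = 1.88 * 1.2 * 0.181019

0.4084 m^3/s


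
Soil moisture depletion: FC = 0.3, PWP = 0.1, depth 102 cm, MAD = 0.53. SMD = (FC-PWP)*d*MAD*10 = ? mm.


SMD = (FC - PWP) * d * MAD * 10
SMD = (0.3 - 0.1) * 102 * 0.53 * 10
SMD = 0.2000 * 102 * 0.53 * 10

108.1200 mm


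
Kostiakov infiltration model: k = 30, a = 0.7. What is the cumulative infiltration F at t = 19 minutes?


F = k * t^a = 30 * 19^0.7
F = 30 * 7.854662

235.6399 mm


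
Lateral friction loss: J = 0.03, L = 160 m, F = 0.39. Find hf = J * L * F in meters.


hf = J * L * F = 0.03 * 160 * 0.39 = 1.8720 m

1.8720 m


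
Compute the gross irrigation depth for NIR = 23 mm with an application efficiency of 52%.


Ea = 52% = 0.52
GID = NIR / Ea = 23 / 0.52 = 44.2308 mm

44.2308 mm


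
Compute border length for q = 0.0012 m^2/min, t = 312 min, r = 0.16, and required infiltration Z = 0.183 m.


L = q*t/((1+r)*Z)
L = 0.0012*312/((1+0.16)*0.183)
L = 0.3744/0.21228

1.7637 m


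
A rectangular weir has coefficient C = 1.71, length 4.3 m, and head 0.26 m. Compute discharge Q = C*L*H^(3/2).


Q = C * L * H^(3/2) = 1.71 * 4.3 * 0.26^1.5 = 1.71 * 4.3 * 0.132575

0.9748 m^3/s


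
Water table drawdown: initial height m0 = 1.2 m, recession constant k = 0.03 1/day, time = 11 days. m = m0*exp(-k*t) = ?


m = m0 * exp(-k*t)
m = 1.2 * exp(-0.03 * 11)
m = 1.2 * exp(-0.3300)

0.8627 m


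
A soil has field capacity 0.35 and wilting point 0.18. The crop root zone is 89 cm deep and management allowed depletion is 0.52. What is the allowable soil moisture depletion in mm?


SMD = (FC - PWP) * d * MAD * 10
SMD = (0.35 - 0.18) * 89 * 0.52 * 10
SMD = 0.1700 * 89 * 0.52 * 10

78.6760 mm


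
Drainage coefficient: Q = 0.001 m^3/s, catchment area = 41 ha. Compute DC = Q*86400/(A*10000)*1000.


DC = Q * 86400 / (A * 10000) * 1000
DC = 0.001 * 86400 / (41 * 10000) * 1000
DC = 86400.0000 / 410000

0.2107 mm/day


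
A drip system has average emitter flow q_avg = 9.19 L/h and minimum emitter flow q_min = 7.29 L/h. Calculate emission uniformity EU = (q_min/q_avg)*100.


EU = (q_min/q_avg)*100 = (7.29/9.19)*100 = 79.3254%

79.3254 %


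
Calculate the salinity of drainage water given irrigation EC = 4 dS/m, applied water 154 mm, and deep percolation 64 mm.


EC_dw = EC_iw * D_iw / D_dw
EC_dw = 4 * 154 / 64
EC_dw = 616 / 64

9.6250 dS/m


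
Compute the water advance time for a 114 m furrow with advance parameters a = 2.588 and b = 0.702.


t = (L/a)^(1/b)
t = (114/2.588)^(1/0.702)
t = 44.049459^(1/0.702)

219.6826 min


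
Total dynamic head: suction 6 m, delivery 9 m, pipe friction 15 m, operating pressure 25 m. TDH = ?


TDH = Hs + Hd + hf + Hp = 6 + 9 + 15 + 25 = 55

55 m


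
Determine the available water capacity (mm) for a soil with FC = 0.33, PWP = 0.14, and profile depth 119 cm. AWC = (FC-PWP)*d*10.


AWC = (FC - PWP) * d * 10
AWC = (0.33 - 0.14) * 119 * 10
AWC = 0.1900 * 119 * 10

226.1000 mm


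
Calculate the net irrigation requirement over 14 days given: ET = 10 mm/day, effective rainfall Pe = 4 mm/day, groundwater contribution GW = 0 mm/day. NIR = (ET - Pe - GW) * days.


Daily deficit = ET - Pe - GW = 10 - 4 - 0 = 6 mm/day
NIR = 6 * 14 = 84 mm

84.0000 mm


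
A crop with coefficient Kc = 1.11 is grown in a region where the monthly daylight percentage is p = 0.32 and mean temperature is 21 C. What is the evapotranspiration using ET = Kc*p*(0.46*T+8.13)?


ET = Kc * p * (0.46*T + 8.13)
ET = 1.11 * 0.32 * (0.46*21 + 8.13)
ET = 1.11 * 0.32 * 17.7900

6.3190 mm/day


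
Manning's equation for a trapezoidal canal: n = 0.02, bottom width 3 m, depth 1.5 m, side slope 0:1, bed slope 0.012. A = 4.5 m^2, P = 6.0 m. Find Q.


R = A/P = 4.5/6.0 = 0.750000
Q = (1/0.02) * 4.5 * 0.750000^(2/3) * 0.012^0.5

20.3461 m^3/s


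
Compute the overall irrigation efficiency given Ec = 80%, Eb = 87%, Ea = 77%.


Ec = 0.8, Eb = 0.87, Ea = 0.77
E = 0.8 * 0.87 * 0.77 * 100 = 53.5920%

53.5920 %


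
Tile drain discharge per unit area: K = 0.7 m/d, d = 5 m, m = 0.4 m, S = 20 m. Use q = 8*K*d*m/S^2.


q = 8*K*d*m/S^2
q = 8*0.7*5*0.4/20^2
q = 11.2000 / 400

0.0280 m/d


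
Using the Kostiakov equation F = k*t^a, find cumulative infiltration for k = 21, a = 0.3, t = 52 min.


F = k * t^a = 21 * 52^0.3
F = 21 * 3.271907

68.7100 mm


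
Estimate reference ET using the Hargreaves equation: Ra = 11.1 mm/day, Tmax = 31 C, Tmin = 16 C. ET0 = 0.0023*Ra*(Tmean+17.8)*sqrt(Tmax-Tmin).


Tmean = (Tmax + Tmin)/2 = (31 + 16)/2 = 23.5
ET0 = 0.0023 * 11.1 * (23.5 + 17.8) * sqrt(31 - 16)
ET0 = 0.0023 * 11.1 * 41.3 * 3.872983

4.0836 mm/day


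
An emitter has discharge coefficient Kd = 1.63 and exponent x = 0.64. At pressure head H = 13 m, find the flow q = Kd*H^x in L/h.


q = Kd * H^x = 1.63 * 13^0.64 = 1.63 * 5.163257

8.4161 L/h


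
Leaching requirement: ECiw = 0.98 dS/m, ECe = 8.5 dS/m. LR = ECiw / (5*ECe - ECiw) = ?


LR = ECiw / (5*ECe - ECiw)
LR = 0.98 / (5*8.5 - 0.98)
LR = 0.98 / 41.5200

0.0236


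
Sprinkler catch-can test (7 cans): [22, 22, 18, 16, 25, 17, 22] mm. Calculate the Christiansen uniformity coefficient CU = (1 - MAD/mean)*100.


mean = 20.285714 mm
MAD = 2.816327 mm
CU = (1 - 2.816327/20.285714)*100

86.1167 %


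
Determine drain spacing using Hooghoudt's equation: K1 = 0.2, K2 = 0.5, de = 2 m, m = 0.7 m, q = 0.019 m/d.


S^2 = 8*K2*de*m/q + 4*K1*m^2/q
S^2 = 8*0.5*2*0.7/0.019 + 4*0.2*0.7^2/0.019
S = sqrt(315.3684)

17.7586 m


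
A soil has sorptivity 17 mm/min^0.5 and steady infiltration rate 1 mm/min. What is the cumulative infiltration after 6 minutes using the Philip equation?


F = S*sqrt(t) + A*t
F = 17*sqrt(6) + 1*6
F = 17*2.449490 + 6

47.6413 mm


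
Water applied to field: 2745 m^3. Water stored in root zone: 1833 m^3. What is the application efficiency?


Ea = V_root / V_field * 100 = 1833 / 2745 * 100 = 66.7760%

66.7760 %


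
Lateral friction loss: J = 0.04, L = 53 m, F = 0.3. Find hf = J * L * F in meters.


hf = J * L * F = 0.04 * 53 * 0.3 = 0.6360 m

0.6360 m


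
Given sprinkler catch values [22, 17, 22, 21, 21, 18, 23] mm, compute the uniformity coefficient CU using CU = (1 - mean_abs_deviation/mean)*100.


mean = 20.571429 mm
MAD = 1.755102 mm
CU = (1 - 1.755102/20.571429)*100

91.4683 %


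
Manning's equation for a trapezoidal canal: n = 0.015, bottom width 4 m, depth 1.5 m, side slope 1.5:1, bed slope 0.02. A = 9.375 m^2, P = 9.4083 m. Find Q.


R = A/P = 9.375/9.4083 = 0.996461
Q = (1/0.015) * 9.375 * 0.996461^(2/3) * 0.02^0.5

88.1797 m^3/s


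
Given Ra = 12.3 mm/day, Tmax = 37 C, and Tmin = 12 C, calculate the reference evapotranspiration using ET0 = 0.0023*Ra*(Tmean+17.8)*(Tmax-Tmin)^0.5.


Tmean = (Tmax + Tmin)/2 = (37 + 12)/2 = 24.5
ET0 = 0.0023 * 12.3 * (24.5 + 17.8) * sqrt(37 - 12)
ET0 = 0.0023 * 12.3 * 42.3 * 5.000000

5.9833 mm/day


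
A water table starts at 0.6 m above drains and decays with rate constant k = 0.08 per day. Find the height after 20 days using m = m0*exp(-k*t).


m = m0 * exp(-k*t)
m = 0.6 * exp(-0.08 * 20)
m = 0.6 * exp(-1.6000)

0.1211 m


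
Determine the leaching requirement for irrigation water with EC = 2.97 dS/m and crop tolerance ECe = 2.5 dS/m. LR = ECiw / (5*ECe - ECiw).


LR = ECiw / (5*ECe - ECiw)
LR = 2.97 / (5*2.5 - 2.97)
LR = 2.97 / 9.5300

0.3116


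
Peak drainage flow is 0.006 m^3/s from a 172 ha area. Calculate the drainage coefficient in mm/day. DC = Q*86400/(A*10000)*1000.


DC = Q * 86400 / (A * 10000) * 1000
DC = 0.006 * 86400 / (172 * 10000) * 1000
DC = 518400.0000 / 1720000

0.3014 mm/day


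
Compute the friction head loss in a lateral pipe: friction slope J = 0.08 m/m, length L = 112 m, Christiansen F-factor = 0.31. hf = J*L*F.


hf = J * L * F = 0.08 * 112 * 0.31 = 2.7776 m

2.7776 m


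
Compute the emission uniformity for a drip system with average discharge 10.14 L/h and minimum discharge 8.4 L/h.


EU = (q_min/q_avg)*100 = (8.4/10.14)*100 = 82.8402%

82.8402 %


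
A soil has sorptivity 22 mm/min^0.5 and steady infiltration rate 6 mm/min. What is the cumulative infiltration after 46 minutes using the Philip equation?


F = S*sqrt(t) + A*t
F = 22*sqrt(46) + 6*46
F = 22*6.782330 + 276

425.2113 mm


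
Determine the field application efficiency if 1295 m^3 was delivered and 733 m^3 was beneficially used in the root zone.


Ea = V_root / V_field * 100 = 733 / 1295 * 100 = 56.6023%

56.6023 %


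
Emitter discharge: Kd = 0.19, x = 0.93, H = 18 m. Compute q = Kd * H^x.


q = Kd * H^x = 0.19 * 18^0.93 = 0.19 * 14.702914

2.7936 L/h


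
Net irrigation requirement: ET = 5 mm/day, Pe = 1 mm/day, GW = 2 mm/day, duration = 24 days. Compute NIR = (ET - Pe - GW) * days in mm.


Daily deficit = ET - Pe - GW = 5 - 1 - 2 = 2 mm/day
NIR = 2 * 24 = 48 mm

48.0000 mm


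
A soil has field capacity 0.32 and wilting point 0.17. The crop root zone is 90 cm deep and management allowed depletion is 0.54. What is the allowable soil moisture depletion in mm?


SMD = (FC - PWP) * d * MAD * 10
SMD = (0.32 - 0.17) * 90 * 0.54 * 10
SMD = 0.1500 * 90 * 0.54 * 10

72.9000 mm


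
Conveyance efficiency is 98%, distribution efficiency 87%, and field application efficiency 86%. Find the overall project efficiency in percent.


Ec = 0.98, Eb = 0.87, Ea = 0.86
E = 0.98 * 0.87 * 0.86 * 100 = 73.3236%

73.3236 %


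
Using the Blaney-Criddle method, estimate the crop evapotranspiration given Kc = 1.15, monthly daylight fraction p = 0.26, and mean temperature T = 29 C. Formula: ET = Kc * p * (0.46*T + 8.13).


ET = Kc * p * (0.46*T + 8.13)
ET = 1.15 * 0.26 * (0.46*29 + 8.13)
ET = 1.15 * 0.26 * 21.4700

6.4195 mm/day


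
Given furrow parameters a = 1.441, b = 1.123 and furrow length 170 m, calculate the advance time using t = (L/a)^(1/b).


t = (L/a)^(1/b)
t = (170/1.441)^(1/1.123)
t = 117.973629^(1/1.123)

69.9627 min


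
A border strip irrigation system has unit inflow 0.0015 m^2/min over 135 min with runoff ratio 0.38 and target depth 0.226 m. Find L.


L = q*t/((1+r)*Z)
L = 0.0015*135/((1+0.38)*0.226)
L = 0.2025/0.31188

0.6493 m
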